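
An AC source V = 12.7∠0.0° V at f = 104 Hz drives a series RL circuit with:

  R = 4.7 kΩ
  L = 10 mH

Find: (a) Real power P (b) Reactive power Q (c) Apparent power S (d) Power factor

Step 1 — Angular frequency: ω = 2π·f = 2π·104 = 653.5 rad/s.
Step 2 — Component impedances:
  R: Z = R = 4700 Ω
  L: Z = jωL = j·653.5·0.01 = 0 + j6.535 Ω
Step 3 — Series combination: Z_total = R + L = 4700 + j6.535 Ω = 4700∠0.1° Ω.
Step 4 — Source phasor: V = 12.7∠0.0° V = 12.7 V.
Step 5 — Current: I = V / Z = 0.002702 - j3.757e-06 A = 0.002702∠-0.1° A.
Step 6 — Complex power: S = V·I* = 0.03432 + j4.771e-05 VA.
Step 7 — Real power: P = Re(S) = 0.03432 W.
Step 8 — Reactive power: Q = Im(S) = 4.771e-05 VAR.
Step 9 — Apparent power: |S| = 0.03432 VA.
Step 10 — Power factor: PF = P/|S| = 1 (lagging).

(a) P = 0.03432 W  (b) Q = 4.771e-05 VAR  (c) S = 0.03432 VA  (d) PF = 1 (lagging)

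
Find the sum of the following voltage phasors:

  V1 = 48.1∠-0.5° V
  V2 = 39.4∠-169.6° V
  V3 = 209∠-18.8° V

Step 1 — Convert each phasor to rectangular form:
  V1 = 48.1·(cos(-0.5°) + j·sin(-0.5°)) = 48.1 - j0.4197 V
  V2 = 39.4·(cos(-169.6°) + j·sin(-169.6°)) = -38.75 - j7.112 V
  V3 = 209·(cos(-18.8°) + j·sin(-18.8°)) = 197.8 - j67.35 V
Step 2 — Sum components: V_total = 207.2 - j74.89 V.
Step 3 — Convert to polar: |V_total| = 220.3 V, ∠V_total = -19.9°.

V_total = 220.3∠-19.9° V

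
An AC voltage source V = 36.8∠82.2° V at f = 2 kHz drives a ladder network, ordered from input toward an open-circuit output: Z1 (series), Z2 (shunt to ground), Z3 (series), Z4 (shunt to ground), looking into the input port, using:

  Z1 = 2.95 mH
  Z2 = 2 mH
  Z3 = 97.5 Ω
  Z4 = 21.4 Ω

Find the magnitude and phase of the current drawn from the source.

Step 1 — Angular frequency: ω = 2π·f = 2π·2000 = 1.257e+04 rad/s.
Step 2 — Component impedances:
  Z1: Z = jωL = j·1.257e+04·0.00295 = 0 + j37.07 Ω
  Z2: Z = jωL = j·1.257e+04·0.002 = 0 + j25.13 Ω
  Z3: Z = R = 97.5 Ω
  Z4: Z = R = 21.4 Ω
Step 3 — Ladder network (open output): work backward from the far end, alternating series and parallel combinations. Z_in = 5.085 + j61.13 Ω = 61.34∠85.2° Ω.
Step 4 — Source phasor: V = 36.8∠82.2° V = 4.994 + j36.46 V.
Step 5 — Ohm's law: I = V / Z_total = (4.994 + j36.46) / (5.085 + j61.13) = 0.5991 - j0.03186 A.
Step 6 — Convert to polar: |I| = 0.5999 A, ∠I = -3.0°.

I = 0.5999∠-3.0° A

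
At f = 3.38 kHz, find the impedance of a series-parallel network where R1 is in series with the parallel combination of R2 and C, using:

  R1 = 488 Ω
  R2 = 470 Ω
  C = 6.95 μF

Step 1 — Angular frequency: ω = 2π·f = 2π·3380 = 2.124e+04 rad/s.
Step 2 — Component impedances:
  R1: Z = R = 488 Ω
  R2: Z = R = 470 Ω
  C: Z = 1/(jωC) = -j/(ω·C) = 0 - j6.775 Ω
Step 3 — Parallel branch: R2 || C = 1/(1/R2 + 1/C) = 0.09764 - j6.774 Ω.
Step 4 — Series with R1: Z_total = R1 + (R2 || C) = 488.1 - j6.774 Ω = 488.1∠-0.8° Ω.

Z = 488.1 - j6.774 Ω = 488.1∠-0.8° Ω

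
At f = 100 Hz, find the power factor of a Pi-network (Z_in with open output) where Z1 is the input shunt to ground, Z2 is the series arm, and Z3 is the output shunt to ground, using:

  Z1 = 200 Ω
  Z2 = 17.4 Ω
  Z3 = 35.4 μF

Step 1 — Angular frequency: ω = 2π·f = 2π·100 = 628.3 rad/s.
Step 2 — Component impedances:
  Z1: Z = R = 200 Ω
  Z2: Z = R = 17.4 Ω
  Z3: Z = 1/(jωC) = -j/(ω·C) = 0 - j44.96 Ω
Step 3 — With open output, the series arm Z2 and the output shunt Z3 appear in series to ground: Z2 + Z3 = 17.4 - j44.96 Ω.
Step 4 — Parallel with input shunt Z1: Z_in = Z1 || (Z2 + Z3) = 23.55 - j36.49 Ω = 43.43∠-57.2° Ω.
Step 5 — Power factor: PF = cos(φ) = Re(Z)/|Z| = 23.55/43.43 = 0.5423.
Step 6 — Type: Im(Z) = -36.49 ⇒ leading (phase φ = -57.2°).

PF = 0.5423 (leading, φ = -57.2°)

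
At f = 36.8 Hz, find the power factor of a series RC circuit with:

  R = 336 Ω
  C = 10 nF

Step 1 — Angular frequency: ω = 2π·f = 2π·36.8 = 231.2 rad/s.
Step 2 — Component impedances:
  R: Z = R = 336 Ω
  C: Z = 1/(jωC) = -j/(ω·C) = 0 - j4.325e+05 Ω
Step 3 — Series combination: Z_total = R + C = 336 - j4.325e+05 Ω = 4.325e+05∠-90.0° Ω.
Step 4 — Power factor: PF = cos(φ) = Re(Z)/|Z| = 336/4.325e+05 = 0.0007769.
Step 5 — Type: Im(Z) = -4.325e+05 ⇒ leading (phase φ = -90.0°).

PF = 0.0007769 (leading, φ = -90.0°)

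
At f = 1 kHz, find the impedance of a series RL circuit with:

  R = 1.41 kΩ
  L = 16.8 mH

Step 1 — Angular frequency: ω = 2π·f = 2π·1000 = 6283 rad/s.
Step 2 — Component impedances:
  R: Z = R = 1410 Ω
  L: Z = jωL = j·6283·0.0168 = 0 + j105.6 Ω
Step 3 — Series combination: Z_total = R + L = 1410 + j105.6 Ω = 1414∠4.3° Ω.

Z = 1410 + j105.6 Ω = 1414∠4.3° Ω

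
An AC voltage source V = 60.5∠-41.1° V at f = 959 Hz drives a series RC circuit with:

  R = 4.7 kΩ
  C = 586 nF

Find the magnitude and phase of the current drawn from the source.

Step 1 — Angular frequency: ω = 2π·f = 2π·959 = 6026 rad/s.
Step 2 — Component impedances:
  R: Z = R = 4700 Ω
  C: Z = 1/(jωC) = -j/(ω·C) = 0 - j283.2 Ω
Step 3 — Series combination: Z_total = R + C = 4700 - j283.2 Ω = 4709∠-3.4° Ω.
Step 4 — Source phasor: V = 60.5∠-41.1° V = 45.59 - j39.77 V.
Step 5 — Ohm's law: I = V / Z_total = (45.59 - j39.77) / (4700 - j283.2) = 0.01017 - j0.007849 A.
Step 6 — Convert to polar: |I| = 0.01285 A, ∠I = -37.7°.

I = 0.01285∠-37.7° A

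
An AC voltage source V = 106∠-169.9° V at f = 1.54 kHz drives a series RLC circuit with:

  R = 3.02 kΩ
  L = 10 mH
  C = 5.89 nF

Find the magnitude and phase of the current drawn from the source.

Step 1 — Angular frequency: ω = 2π·f = 2π·1540 = 9676 rad/s.
Step 2 — Component impedances:
  R: Z = R = 3020 Ω
  L: Z = jωL = j·9676·0.01 = 0 + j96.76 Ω
  C: Z = 1/(jωC) = -j/(ω·C) = 0 - j1.755e+04 Ω
Step 3 — Series combination: Z_total = R + L + C = 3020 - j1.745e+04 Ω = 1.771e+04∠-80.2° Ω.
Step 4 — Source phasor: V = 106∠-169.9° V = -104.4 - j18.59 V.
Step 5 — Ohm's law: I = V / Z_total = (-104.4 - j18.59) / (3020 - j1.745e+04) = 2.936e-05 - j0.005986 A.
Step 6 — Convert to polar: |I| = 0.005986 A, ∠I = -89.7°.

I = 0.005986∠-89.7° A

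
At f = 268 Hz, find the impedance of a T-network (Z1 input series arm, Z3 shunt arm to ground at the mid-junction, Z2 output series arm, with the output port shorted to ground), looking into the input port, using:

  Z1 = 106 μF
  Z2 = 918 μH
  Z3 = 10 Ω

Step 1 — Angular frequency: ω = 2π·f = 2π·268 = 1684 rad/s.
Step 2 — Component impedances:
  Z1: Z = 1/(jωC) = -j/(ω·C) = 0 - j5.602 Ω
  Z2: Z = jωL = j·1684·0.000918 = 0 + j1.546 Ω
  Z3: Z = R = 10 Ω
Step 3 — With the output port shorted to ground, the output series arm Z2 runs from the junction to ground; the shunt arm Z3 also runs from the junction to ground. They appear in parallel: Z3 || Z2 = 0.2334 + j1.51 Ω.
Step 4 — Series with input arm Z1: Z_in = Z1 + (Z3 || Z2) = 0.2334 - j4.093 Ω = 4.099∠-86.7° Ω.

Z = 0.2334 - j4.093 Ω = 4.099∠-86.7° Ω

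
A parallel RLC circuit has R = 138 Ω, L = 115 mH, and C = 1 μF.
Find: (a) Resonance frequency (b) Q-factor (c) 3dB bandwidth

Step 1 — Resonance: ω₀ = 1/√(LC) = 1/√(0.115·1e-06) = 2949 rad/s.
Step 2 — f₀ = ω₀/(2π) = 469.3 Hz.
Step 3 — Parallel Q: Q = R/(ω₀L) = 138/(2949·0.115) = 0.4069.
Step 4 — Bandwidth: Δω = ω₀/Q = 7246 rad/s; BW = Δω/(2π) = 1153 Hz.

(a) f₀ = 469.3 Hz  (b) Q = 0.4069  (c) BW = 1153 Hz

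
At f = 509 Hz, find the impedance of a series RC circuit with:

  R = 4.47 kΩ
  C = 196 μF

Step 1 — Angular frequency: ω = 2π·f = 2π·509 = 3198 rad/s.
Step 2 — Component impedances:
  R: Z = R = 4470 Ω
  C: Z = 1/(jωC) = -j/(ω·C) = 0 - j1.595 Ω
Step 3 — Series combination: Z_total = R + C = 4470 - j1.595 Ω = 4470∠-0.0° Ω.

Z = 4470 - j1.595 Ω = 4470∠-0.0° Ω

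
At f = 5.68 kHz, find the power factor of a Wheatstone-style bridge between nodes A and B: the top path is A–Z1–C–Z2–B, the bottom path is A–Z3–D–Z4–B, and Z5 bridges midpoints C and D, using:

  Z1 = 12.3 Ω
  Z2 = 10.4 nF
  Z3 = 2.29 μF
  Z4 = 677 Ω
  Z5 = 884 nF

Step 1 — Angular frequency: ω = 2π·f = 2π·5680 = 3.569e+04 rad/s.
Step 2 — Component impedances:
  Z1: Z = R = 12.3 Ω
  Z2: Z = 1/(jωC) = -j/(ω·C) = 0 - j2694 Ω
  Z3: Z = 1/(jωC) = -j/(ω·C) = 0 - j12.24 Ω
  Z4: Z = R = 677 Ω
  Z5: Z = 1/(jωC) = -j/(ω·C) = 0 - j31.7 Ω
Step 3 — Bridge requires nodal analysis (the Z5 bridge couples midpoints C and D, so the two paths cannot be reduced to a simple series/parallel combination). Setting node B to ground and injecting 1 A at node A, the 3-node admittance system at A, C, D solves to V_A = Z_AB = 634.1 - j166.3 Ω = 655.5∠-14.7° Ω.
Step 4 — Power factor: PF = cos(φ) = Re(Z)/|Z| = 634.1/655.55 = 0.9673.
Step 5 — Type: Im(Z) = -166.3 ⇒ leading (phase φ = -14.7°).

PF = 0.9673 (leading, φ = -14.7°)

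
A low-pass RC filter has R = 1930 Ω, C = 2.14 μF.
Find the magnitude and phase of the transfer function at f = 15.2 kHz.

Step 1 — Angular frequency: ω = 2π·1.52e+04 = 9.55e+04 rad/s.
Step 2 — Transfer function: H(jω) = 1/(1 + jωRC).
Step 3 — Denominator: 1 + jωRC = 1 + j·9.55e+04·1930·2.14e-06 = 1 + j394.5.
Step 4 — H = 6.427e-06 - j0.002535.
Step 5 — Magnitude: |H| = 0.002535 (-51.9 dB); phase: φ = -89.9°.

|H| = 0.002535 (-51.9 dB), φ = -89.9°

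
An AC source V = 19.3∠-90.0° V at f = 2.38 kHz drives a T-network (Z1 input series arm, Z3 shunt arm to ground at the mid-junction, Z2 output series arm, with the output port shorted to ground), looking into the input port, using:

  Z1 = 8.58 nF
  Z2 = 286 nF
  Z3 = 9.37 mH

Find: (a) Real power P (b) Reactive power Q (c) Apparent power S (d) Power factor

Step 1 — Angular frequency: ω = 2π·f = 2π·2380 = 1.495e+04 rad/s.
Step 2 — Component impedances:
  Z1: Z = 1/(jωC) = -j/(ω·C) = 0 - j7794 Ω
  Z2: Z = 1/(jωC) = -j/(ω·C) = 0 - j233.8 Ω
  Z3: Z = jωL = j·1.495e+04·0.00937 = 0 + j140.1 Ω
Step 3 — With the output port shorted to ground, the output series arm Z2 runs from the junction to ground; the shunt arm Z3 also runs from the junction to ground. They appear in parallel: Z3 || Z2 = 0 + j349.7 Ω.
Step 4 — Series with input arm Z1: Z_in = Z1 + (Z3 || Z2) = 0 - j7444 Ω = 7444∠-90.0° Ω.
Step 5 — Source phasor: V = 19.3∠-90.0° V = 0 - j19.3 V.
Step 6 — Current: I = V / Z = 0.002593 A = 0.002593∠0.0° A.
Step 7 — Complex power: S = V·I* = 0 - j0.05004 VA.
Step 8 — Real power: P = Re(S) = 0 W.
Step 9 — Reactive power: Q = Im(S) = -0.05004 VAR.
Step 10 — Apparent power: |S| = 0.05004 VA.
Step 11 — Power factor: PF = P/|S| = 0 (leading).

(a) P = 0 W  (b) Q = -0.05004 VAR  (c) S = 0.05004 VA  (d) PF = 0 (leading)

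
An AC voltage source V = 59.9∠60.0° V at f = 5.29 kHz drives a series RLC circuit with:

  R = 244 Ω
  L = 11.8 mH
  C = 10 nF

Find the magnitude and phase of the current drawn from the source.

Step 1 — Angular frequency: ω = 2π·f = 2π·5290 = 3.324e+04 rad/s.
Step 2 — Component impedances:
  R: Z = R = 244 Ω
  L: Z = jωL = j·3.324e+04·0.0118 = 0 + j392.2 Ω
  C: Z = 1/(jωC) = -j/(ω·C) = 0 - j3009 Ω
Step 3 — Series combination: Z_total = R + L + C = 244 - j2616 Ω = 2628∠-84.7° Ω.
Step 4 — Source phasor: V = 59.9∠60.0° V = 29.95 + j51.87 V.
Step 5 — Ohm's law: I = V / Z_total = (29.95 + j51.87) / (244 - j2616) = -0.0186 + j0.01318 A.
Step 6 — Convert to polar: |I| = 0.0228 A, ∠I = 144.7°.

I = 0.0228∠144.7° A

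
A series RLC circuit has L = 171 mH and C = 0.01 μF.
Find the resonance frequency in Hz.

Step 1 — Resonance condition Im(Z)=0 gives ω₀ = 1/√(LC).
Step 2 — ω₀ = 1/√(0.171·1e-08) = 2.418e+04 rad/s.
Step 3 — f₀ = ω₀/(2π) = 3849 Hz.

f₀ = 3849 Hz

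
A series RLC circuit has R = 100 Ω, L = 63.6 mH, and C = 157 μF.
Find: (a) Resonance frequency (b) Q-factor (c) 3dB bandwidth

Step 1 — Resonance: ω₀ = 1/√(LC) = 1/√(0.0636·0.000157) = 316.5 rad/s.
Step 2 — f₀ = ω₀/(2π) = 50.37 Hz.
Step 3 — Series Q: Q = ω₀L/R = 316.5·0.0636/100 = 0.2013.
Step 4 — Bandwidth: Δω = ω₀/Q = 1572 rad/s; BW = Δω/(2π) = 250.2 Hz.

(a) f₀ = 50.37 Hz  (b) Q = 0.2013  (c) BW = 250.2 Hz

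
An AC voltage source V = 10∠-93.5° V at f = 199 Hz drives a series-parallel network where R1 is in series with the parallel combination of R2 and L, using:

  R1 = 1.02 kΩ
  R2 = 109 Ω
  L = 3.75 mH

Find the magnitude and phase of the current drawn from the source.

Step 1 — Angular frequency: ω = 2π·f = 2π·199 = 1250 rad/s.
Step 2 — Component impedances:
  R1: Z = R = 1020 Ω
  R2: Z = R = 109 Ω
  L: Z = jωL = j·1250·0.00375 = 0 + j4.689 Ω
Step 3 — Parallel branch: R2 || L = 1/(1/R2 + 1/L) = 0.2013 + j4.68 Ω.
Step 4 — Series with R1: Z_total = R1 + (R2 || L) = 1020 + j4.68 Ω = 1020∠0.3° Ω.
Step 5 — Source phasor: V = 10∠-93.5° V = -0.6105 - j9.981 V.
Step 6 — Ohm's law: I = V / Z_total = (-0.6105 - j9.981) / (1020 + j4.68) = -0.0006433 - j0.009781 A.
Step 7 — Convert to polar: |I| = 0.009802 A, ∠I = -93.8°.

I = 0.009802∠-93.8° A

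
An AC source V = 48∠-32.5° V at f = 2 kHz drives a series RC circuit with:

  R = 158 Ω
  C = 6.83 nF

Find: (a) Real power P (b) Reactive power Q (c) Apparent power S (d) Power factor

Step 1 — Angular frequency: ω = 2π·f = 2π·2000 = 1.257e+04 rad/s.
Step 2 — Component impedances:
  R: Z = R = 158 Ω
  C: Z = 1/(jωC) = -j/(ω·C) = 0 - j1.165e+04 Ω
Step 3 — Series combination: Z_total = R + C = 158 - j1.165e+04 Ω = 1.165e+04∠-89.2° Ω.
Step 4 — Source phasor: V = 48∠-32.5° V = 40.48 - j25.79 V.
Step 5 — Current: I = V / Z = 0.00226 + j0.003444 A = 0.004119∠56.7° A.
Step 6 — Complex power: S = V·I* = 0.002681 - j0.1977 VA.
Step 7 — Real power: P = Re(S) = 0.002681 W.
Step 8 — Reactive power: Q = Im(S) = -0.1977 VAR.
Step 9 — Apparent power: |S| = 0.1977 VA.
Step 10 — Power factor: PF = P/|S| = 0.01356 (leading).

(a) P = 0.002681 W  (b) Q = -0.1977 VAR  (c) S = 0.1977 VA  (d) PF = 0.01356 (leading)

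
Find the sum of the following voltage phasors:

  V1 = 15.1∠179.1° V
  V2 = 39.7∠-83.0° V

Step 1 — Convert each phasor to rectangular form:
  V1 = 15.1·(cos(179.1°) + j·sin(179.1°)) = -15.1 + j0.2372 V
  V2 = 39.7·(cos(-83.0°) + j·sin(-83.0°)) = 4.838 - j39.4 V
Step 2 — Sum components: V_total = -10.26 - j39.17 V.
Step 3 — Convert to polar: |V_total| = 40.49 V, ∠V_total = -104.7°.

V_total = 40.49∠-104.7° V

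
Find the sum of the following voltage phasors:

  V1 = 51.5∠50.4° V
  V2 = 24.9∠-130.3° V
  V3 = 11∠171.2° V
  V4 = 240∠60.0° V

Step 1 — Convert each phasor to rectangular form:
  V1 = 51.5·(cos(50.4°) + j·sin(50.4°)) = 32.83 + j39.68 V
  V2 = 24.9·(cos(-130.3°) + j·sin(-130.3°)) = -16.11 - j18.99 V
  V3 = 11·(cos(171.2°) + j·sin(171.2°)) = -10.87 + j1.683 V
  V4 = 240·(cos(60.0°) + j·sin(60.0°)) = 120 + j207.8 V
Step 2 — Sum components: V_total = 125.9 + j230.2 V.
Step 3 — Convert to polar: |V_total| = 262.4 V, ∠V_total = 61.3°.

V_total = 262.4∠61.3° V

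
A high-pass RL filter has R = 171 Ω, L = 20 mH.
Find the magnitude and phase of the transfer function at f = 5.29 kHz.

Step 1 — Angular frequency: ω = 2π·5290 = 3.324e+04 rad/s.
Step 2 — Transfer function: H(jω) = jωL/(R + jωL).
Step 3 — Numerator jωL = j·664.8; denominator R + jωL = 171 + j664.8.
Step 4 — H = 0.9379 + j0.2413.
Step 5 — Magnitude: |H| = 0.9685 (-0.3 dB); phase: φ = 14.4°.

|H| = 0.9685 (-0.3 dB), φ = 14.4°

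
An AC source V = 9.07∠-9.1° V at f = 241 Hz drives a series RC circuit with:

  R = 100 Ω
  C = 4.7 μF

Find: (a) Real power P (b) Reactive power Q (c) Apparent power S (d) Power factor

Step 1 — Angular frequency: ω = 2π·f = 2π·241 = 1514 rad/s.
Step 2 — Component impedances:
  R: Z = R = 100 Ω
  C: Z = 1/(jωC) = -j/(ω·C) = 0 - j140.5 Ω
Step 3 — Series combination: Z_total = R + C = 100 - j140.5 Ω = 172.5∠-54.6° Ω.
Step 4 — Source phasor: V = 9.07∠-9.1° V = 8.956 - j1.434 V.
Step 5 — Current: I = V / Z = 0.03689 + j0.03749 A = 0.05259∠45.5° A.
Step 6 — Complex power: S = V·I* = 0.2766 - j0.3886 VA.
Step 7 — Real power: P = Re(S) = 0.2766 W.
Step 8 — Reactive power: Q = Im(S) = -0.3886 VAR.
Step 9 — Apparent power: |S| = 0.477 VA.
Step 10 — Power factor: PF = P/|S| = 0.5798 (leading).

(a) P = 0.2766 W  (b) Q = -0.3886 VAR  (c) S = 0.477 VA  (d) PF = 0.5798 (leading)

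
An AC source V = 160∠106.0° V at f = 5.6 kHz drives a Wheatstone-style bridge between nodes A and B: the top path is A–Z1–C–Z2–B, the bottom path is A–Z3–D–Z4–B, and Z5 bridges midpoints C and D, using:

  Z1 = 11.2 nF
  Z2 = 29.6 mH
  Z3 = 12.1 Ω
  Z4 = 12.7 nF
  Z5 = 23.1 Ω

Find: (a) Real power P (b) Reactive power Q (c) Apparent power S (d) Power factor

Step 1 — Angular frequency: ω = 2π·f = 2π·5600 = 3.519e+04 rad/s.
Step 2 — Component impedances:
  Z1: Z = 1/(jωC) = -j/(ω·C) = 0 - j2538 Ω
  Z2: Z = jωL = j·3.519e+04·0.0296 = 0 + j1042 Ω
  Z3: Z = R = 12.1 Ω
  Z4: Z = 1/(jωC) = -j/(ω·C) = 0 - j2238 Ω
  Z5: Z = R = 23.1 Ω
Step 3 — Bridge requires nodal analysis (the Z5 bridge couples midpoints C and D, so the two paths cannot be reduced to a simple series/parallel combination). Setting node B to ground and injecting 1 A at node A, the 3-node admittance system at A, C, D solves to V_A = Z_AB = 92.84 + j1945 Ω = 1948∠87.3° Ω.
Step 4 — Source phasor: V = 160∠106.0° V = -44.1 + j153.8 V.
Step 5 — Current: I = V / Z = 0.0778 + j0.02638 A = 0.08215∠18.7° A.
Step 6 — Complex power: S = V·I* = 0.6266 + j13.13 VA.
Step 7 — Real power: P = Re(S) = 0.6266 W.
Step 8 — Reactive power: Q = Im(S) = 13.13 VAR.
Step 9 — Apparent power: |S| = 13.14 VA.
Step 10 — Power factor: PF = P/|S| = 0.04767 (lagging).

(a) P = 0.6266 W  (b) Q = 13.13 VAR  (c) S = 13.14 VA  (d) PF = 0.04767 (lagging)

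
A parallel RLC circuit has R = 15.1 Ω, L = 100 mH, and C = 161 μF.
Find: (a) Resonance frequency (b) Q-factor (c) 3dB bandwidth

Step 1 — Resonance: ω₀ = 1/√(LC) = 1/√(0.1·0.000161) = 249.2 rad/s.
Step 2 — f₀ = ω₀/(2π) = 39.66 Hz.
Step 3 — Parallel Q: Q = R/(ω₀L) = 15.1/(249.2·0.1) = 0.6059.
Step 4 — Bandwidth: Δω = ω₀/Q = 411.3 rad/s; BW = Δω/(2π) = 65.47 Hz.

(a) f₀ = 39.66 Hz  (b) Q = 0.6059  (c) BW = 65.47 Hz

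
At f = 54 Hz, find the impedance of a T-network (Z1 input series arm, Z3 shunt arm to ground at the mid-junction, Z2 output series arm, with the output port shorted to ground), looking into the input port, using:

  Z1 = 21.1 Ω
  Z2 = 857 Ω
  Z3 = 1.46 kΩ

Step 1 — Angular frequency: ω = 2π·f = 2π·54 = 339.3 rad/s.
Step 2 — Component impedances:
  Z1: Z = R = 21.1 Ω
  Z2: Z = R = 857 Ω
  Z3: Z = R = 1460 Ω
Step 3 — With the output port shorted to ground, the output series arm Z2 runs from the junction to ground; the shunt arm Z3 also runs from the junction to ground. They appear in parallel: Z3 || Z2 = 540 Ω.
Step 4 — Series with input arm Z1: Z_in = Z1 + (Z3 || Z2) = 561.1 Ω = 561.1∠0.0° Ω.

Z = 561.1 Ω = 561.1∠0.0° Ω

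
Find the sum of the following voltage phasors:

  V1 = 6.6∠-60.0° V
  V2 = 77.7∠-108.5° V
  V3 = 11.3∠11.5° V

Step 1 — Convert each phasor to rectangular form:
  V1 = 6.6·(cos(-60.0°) + j·sin(-60.0°)) = 3.3 - j5.716 V
  V2 = 77.7·(cos(-108.5°) + j·sin(-108.5°)) = -24.65 - j73.68 V
  V3 = 11.3·(cos(11.5°) + j·sin(11.5°)) = 11.07 + j2.253 V
Step 2 — Sum components: V_total = -10.28 - j77.15 V.
Step 3 — Convert to polar: |V_total| = 77.83 V, ∠V_total = -97.6°.

V_total = 77.83∠-97.6° V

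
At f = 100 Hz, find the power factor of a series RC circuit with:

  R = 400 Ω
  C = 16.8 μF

Step 1 — Angular frequency: ω = 2π·f = 2π·100 = 628.3 rad/s.
Step 2 — Component impedances:
  R: Z = R = 400 Ω
  C: Z = 1/(jωC) = -j/(ω·C) = 0 - j94.74 Ω
Step 3 — Series combination: Z_total = R + C = 400 - j94.74 Ω = 411.1∠-13.3° Ω.
Step 4 — Power factor: PF = cos(φ) = Re(Z)/|Z| = 400/411.07 = 0.9731.
Step 5 — Type: Im(Z) = -94.74 ⇒ leading (phase φ = -13.3°).

PF = 0.9731 (leading, φ = -13.3°)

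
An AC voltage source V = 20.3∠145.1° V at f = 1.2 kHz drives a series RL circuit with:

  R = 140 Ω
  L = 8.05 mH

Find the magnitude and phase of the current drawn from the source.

Step 1 — Angular frequency: ω = 2π·f = 2π·1200 = 7540 rad/s.
Step 2 — Component impedances:
  R: Z = R = 140 Ω
  L: Z = jωL = j·7540·0.00805 = 0 + j60.7 Ω
Step 3 — Series combination: Z_total = R + L = 140 + j60.7 Ω = 152.6∠23.4° Ω.
Step 4 — Source phasor: V = 20.3∠145.1° V = -16.65 + j11.61 V.
Step 5 — Ohm's law: I = V / Z_total = (-16.65 + j11.61) / (140 + j60.7) = -0.06983 + j0.1132 A.
Step 6 — Convert to polar: |I| = 0.133 A, ∠I = 121.7°.

I = 0.133∠121.7° A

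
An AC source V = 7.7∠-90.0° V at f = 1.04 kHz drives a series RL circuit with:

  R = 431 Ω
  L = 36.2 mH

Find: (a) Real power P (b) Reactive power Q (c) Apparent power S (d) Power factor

Step 1 — Angular frequency: ω = 2π·f = 2π·1040 = 6535 rad/s.
Step 2 — Component impedances:
  R: Z = R = 431 Ω
  L: Z = jωL = j·6535·0.0362 = 0 + j236.5 Ω
Step 3 — Series combination: Z_total = R + L = 431 + j236.5 Ω = 491.6∠28.8° Ω.
Step 4 — Source phasor: V = 7.7∠-90.0° V = 0 - j7.7 V.
Step 5 — Current: I = V / Z = -0.007535 - j0.01373 A = 0.01566∠-118.8° A.
Step 6 — Complex power: S = V·I* = 0.1057 + j0.05802 VA.
Step 7 — Real power: P = Re(S) = 0.1057 W.
Step 8 — Reactive power: Q = Im(S) = 0.05802 VAR.
Step 9 — Apparent power: |S| = 0.1206 VA.
Step 10 — Power factor: PF = P/|S| = 0.8766 (lagging).

(a) P = 0.1057 W  (b) Q = 0.05802 VAR  (c) S = 0.1206 VA  (d) PF = 0.8766 (lagging)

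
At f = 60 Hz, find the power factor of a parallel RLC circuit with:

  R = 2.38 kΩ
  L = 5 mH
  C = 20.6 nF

Step 1 — Angular frequency: ω = 2π·f = 2π·60 = 377 rad/s.
Step 2 — Component impedances:
  R: Z = R = 2380 Ω
  L: Z = jωL = j·377·0.005 = 0 + j1.885 Ω
  C: Z = 1/(jωC) = -j/(ω·C) = 0 - j1.288e+05 Ω
Step 3 — Parallel combination: 1/Z_total = 1/R + 1/L + 1/C; Z_total = 0.001493 + j1.885 Ω = 1.885∠90.0° Ω.
Step 4 — Power factor: PF = cos(φ) = Re(Z)/|Z| = 0.001493/1.885 = 0.000792.
Step 5 — Type: Im(Z) = 1.885 ⇒ lagging (phase φ = 90.0°).

PF = 0.000792 (lagging, φ = 90.0°)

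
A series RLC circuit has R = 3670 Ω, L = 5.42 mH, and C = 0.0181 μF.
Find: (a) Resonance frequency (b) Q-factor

Step 1 — Resonance condition Im(Z)=0 gives ω₀ = 1/√(LC).
Step 2 — ω₀ = 1/√(0.00542·1.81e-08) = 1.01e+05 rad/s.
Step 3 — f₀ = ω₀/(2π) = 1.607e+04 Hz.
Step 4 — Series Q: Q = ω₀L/R = 1.01e+05·0.00542/3670 = 0.1491.

(a) f₀ = 1.607e+04 Hz  (b) Q = 0.1491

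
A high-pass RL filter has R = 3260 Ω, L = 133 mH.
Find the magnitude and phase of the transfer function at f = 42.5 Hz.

Step 1 — Angular frequency: ω = 2π·42.5 = 267 rad/s.
Step 2 — Transfer function: H(jω) = jωL/(R + jωL).
Step 3 — Numerator jωL = j·35.52; denominator R + jωL = 3260 + j35.52.
Step 4 — H = 0.0001187 + j0.01089.
Step 5 — Magnitude: |H| = 0.01089 (-39.3 dB); phase: φ = 89.4°.

|H| = 0.01089 (-39.3 dB), φ = 89.4°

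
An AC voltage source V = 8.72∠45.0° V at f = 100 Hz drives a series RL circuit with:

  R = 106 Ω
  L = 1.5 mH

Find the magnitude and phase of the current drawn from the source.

Step 1 — Angular frequency: ω = 2π·f = 2π·100 = 628.3 rad/s.
Step 2 — Component impedances:
  R: Z = R = 106 Ω
  L: Z = jωL = j·628.3·0.0015 = 0 + j0.9425 Ω
Step 3 — Series combination: Z_total = R + L = 106 + j0.9425 Ω = 106∠0.5° Ω.
Step 4 — Source phasor: V = 8.72∠45.0° V = 6.166 + j6.166 V.
Step 5 — Ohm's law: I = V / Z_total = (6.166 + j6.166) / (106 + j0.9425) = 0.05868 + j0.05765 A.
Step 6 — Convert to polar: |I| = 0.08226 A, ∠I = 44.5°.

I = 0.08226∠44.5° A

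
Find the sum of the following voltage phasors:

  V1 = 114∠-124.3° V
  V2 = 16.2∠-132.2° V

Step 1 — Convert each phasor to rectangular form:
  V1 = 114·(cos(-124.3°) + j·sin(-124.3°)) = -64.24 - j94.18 V
  V2 = 16.2·(cos(-132.2°) + j·sin(-132.2°)) = -10.88 - j12 V
Step 2 — Sum components: V_total = -75.12 - j106.2 V.
Step 3 — Convert to polar: |V_total| = 130.1 V, ∠V_total = -125.3°.

V_total = 130.1∠-125.3° V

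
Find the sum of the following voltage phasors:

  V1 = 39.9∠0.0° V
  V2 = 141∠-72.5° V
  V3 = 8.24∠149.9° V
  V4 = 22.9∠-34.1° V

Step 1 — Convert each phasor to rectangular form:
  V1 = 39.9·(cos(0.0°) + j·sin(0.0°)) = 39.9 V
  V2 = 141·(cos(-72.5°) + j·sin(-72.5°)) = 42.4 - j134.5 V
  V3 = 8.24·(cos(149.9°) + j·sin(149.9°)) = -7.129 + j4.132 V
  V4 = 22.9·(cos(-34.1°) + j·sin(-34.1°)) = 18.96 - j12.84 V
Step 2 — Sum components: V_total = 94.13 - j143.2 V.
Step 3 — Convert to polar: |V_total| = 171.4 V, ∠V_total = -56.7°.

V_total = 171.4∠-56.7° V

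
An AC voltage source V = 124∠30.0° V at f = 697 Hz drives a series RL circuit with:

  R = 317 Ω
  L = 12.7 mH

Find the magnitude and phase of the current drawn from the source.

Step 1 — Angular frequency: ω = 2π·f = 2π·697 = 4379 rad/s.
Step 2 — Component impedances:
  R: Z = R = 317 Ω
  L: Z = jωL = j·4379·0.0127 = 0 + j55.62 Ω
Step 3 — Series combination: Z_total = R + L = 317 + j55.62 Ω = 321.8∠10.0° Ω.
Step 4 — Source phasor: V = 124∠30.0° V = 107.4 + j62 V.
Step 5 — Ohm's law: I = V / Z_total = (107.4 + j62) / (317 + j55.62) = 0.3619 + j0.1321 A.
Step 6 — Convert to polar: |I| = 0.3853 A, ∠I = 20.0°.

I = 0.3853∠20.0° A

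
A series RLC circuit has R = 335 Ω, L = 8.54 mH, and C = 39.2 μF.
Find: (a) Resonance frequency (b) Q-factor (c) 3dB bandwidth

Step 1 — Resonance: ω₀ = 1/√(LC) = 1/√(0.00854·3.92e-05) = 1728 rad/s.
Step 2 — f₀ = ω₀/(2π) = 275.1 Hz.
Step 3 — Series Q: Q = ω₀L/R = 1728·0.00854/335 = 0.04406.
Step 4 — Bandwidth: Δω = ω₀/Q = 3.923e+04 rad/s; BW = Δω/(2π) = 6243 Hz.

(a) f₀ = 275.1 Hz  (b) Q = 0.04406  (c) BW = 6243 Hz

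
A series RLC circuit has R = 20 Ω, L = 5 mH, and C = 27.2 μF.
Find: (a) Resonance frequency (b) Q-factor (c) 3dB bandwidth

Step 1 — Resonance: ω₀ = 1/√(LC) = 1/√(0.005·2.72e-05) = 2712 rad/s.
Step 2 — f₀ = ω₀/(2π) = 431.6 Hz.
Step 3 — Series Q: Q = ω₀L/R = 2712·0.005/20 = 0.6779.
Step 4 — Bandwidth: Δω = ω₀/Q = 4000 rad/s; BW = Δω/(2π) = 636.6 Hz.

(a) f₀ = 431.6 Hz  (b) Q = 0.6779  (c) BW = 636.6 Hz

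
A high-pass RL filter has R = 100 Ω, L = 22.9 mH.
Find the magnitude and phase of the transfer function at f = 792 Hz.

Step 1 — Angular frequency: ω = 2π·792 = 4976 rad/s.
Step 2 — Transfer function: H(jω) = jωL/(R + jωL).
Step 3 — Numerator jωL = j·114; denominator R + jωL = 100 + j114.
Step 4 — H = 0.565 + j0.4958.
Step 5 — Magnitude: |H| = 0.7516 (-2.5 dB); phase: φ = 41.3°.

|H| = 0.7516 (-2.5 dB), φ = 41.3°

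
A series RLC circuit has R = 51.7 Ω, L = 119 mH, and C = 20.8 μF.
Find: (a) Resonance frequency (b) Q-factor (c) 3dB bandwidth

Step 1 — Resonance: ω₀ = 1/√(LC) = 1/√(0.119·2.08e-05) = 635.6 rad/s.
Step 2 — f₀ = ω₀/(2π) = 101.2 Hz.
Step 3 — Series Q: Q = ω₀L/R = 635.6·0.119/51.7 = 1.463.
Step 4 — Bandwidth: Δω = ω₀/Q = 434.5 rad/s; BW = Δω/(2π) = 69.15 Hz.

(a) f₀ = 101.2 Hz  (b) Q = 1.463  (c) BW = 69.15 Hz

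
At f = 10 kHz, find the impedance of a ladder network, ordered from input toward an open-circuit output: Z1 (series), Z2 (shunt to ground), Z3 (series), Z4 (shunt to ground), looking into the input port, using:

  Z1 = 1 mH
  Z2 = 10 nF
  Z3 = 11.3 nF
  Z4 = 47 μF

Step 1 — Angular frequency: ω = 2π·f = 2π·1e+04 = 6.283e+04 rad/s.
Step 2 — Component impedances:
  Z1: Z = jωL = j·6.283e+04·0.001 = 0 + j62.83 Ω
  Z2: Z = 1/(jωC) = -j/(ω·C) = 0 - j1592 Ω
  Z3: Z = 1/(jωC) = -j/(ω·C) = 0 - j1408 Ω
  Z4: Z = 1/(jωC) = -j/(ω·C) = 0 - j0.3386 Ω
Step 3 — Ladder network (open output): work backward from the far end, alternating series and parallel combinations. Z_in = 0 - j684.5 Ω = 684.5∠-90.0° Ω.

Z = 0 - j684.5 Ω = 684.5∠-90.0° Ω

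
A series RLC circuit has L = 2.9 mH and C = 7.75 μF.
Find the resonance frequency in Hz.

Step 1 — Resonance condition Im(Z)=0 gives ω₀ = 1/√(LC).
Step 2 — ω₀ = 1/√(0.0029·7.75e-06) = 6670 rad/s.
Step 3 — f₀ = ω₀/(2π) = 1062 Hz.

f₀ = 1062 Hz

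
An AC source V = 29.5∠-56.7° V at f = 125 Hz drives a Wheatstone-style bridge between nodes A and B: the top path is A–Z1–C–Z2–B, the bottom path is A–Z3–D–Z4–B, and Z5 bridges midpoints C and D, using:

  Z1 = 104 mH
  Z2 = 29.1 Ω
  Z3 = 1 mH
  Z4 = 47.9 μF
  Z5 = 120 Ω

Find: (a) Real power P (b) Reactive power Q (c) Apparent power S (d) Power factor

Step 1 — Angular frequency: ω = 2π·f = 2π·125 = 785.4 rad/s.
Step 2 — Component impedances:
  Z1: Z = jωL = j·785.4·0.104 = 0 + j81.68 Ω
  Z2: Z = R = 29.1 Ω
  Z3: Z = jωL = j·785.4·0.001 = 0 + j0.7854 Ω
  Z4: Z = 1/(jωC) = -j/(ω·C) = 0 - j26.58 Ω
  Z5: Z = R = 120 Ω
Step 3 — Bridge requires nodal analysis (the Z5 bridge couples midpoints C and D, so the two paths cannot be reduced to a simple series/parallel combination). Setting node B to ground and injecting 1 A at node A, the 3-node admittance system at A, C, D solves to V_A = Z_AB = 8.543 - j29.23 Ω = 30.46∠-73.7° Ω.
Step 4 — Source phasor: V = 29.5∠-56.7° V = 16.2 - j24.66 V.
Step 5 — Current: I = V / Z = 0.9262 + j0.2833 A = 0.9686∠17.0° A.
Step 6 — Complex power: S = V·I* = 8.015 - j27.43 VA.
Step 7 — Real power: P = Re(S) = 8.015 W.
Step 8 — Reactive power: Q = Im(S) = -27.43 VAR.
Step 9 — Apparent power: |S| = 28.57 VA.
Step 10 — Power factor: PF = P/|S| = 0.2805 (leading).

(a) P = 8.015 W  (b) Q = -27.43 VAR  (c) S = 28.57 VA  (d) PF = 0.2805 (leading)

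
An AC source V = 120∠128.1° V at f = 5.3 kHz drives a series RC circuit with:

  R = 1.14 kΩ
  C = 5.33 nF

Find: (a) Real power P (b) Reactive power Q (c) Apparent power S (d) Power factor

Step 1 — Angular frequency: ω = 2π·f = 2π·5300 = 3.33e+04 rad/s.
Step 2 — Component impedances:
  R: Z = R = 1140 Ω
  C: Z = 1/(jωC) = -j/(ω·C) = 0 - j5634 Ω
Step 3 — Series combination: Z_total = R + C = 1140 - j5634 Ω = 5748∠-78.6° Ω.
Step 4 — Source phasor: V = 120∠128.1° V = -74.04 + j94.43 V.
Step 5 — Current: I = V / Z = -0.01866 - j0.009367 A = 0.02088∠-153.3° A.
Step 6 — Complex power: S = V·I* = 0.4968 - j2.455 VA.
Step 7 — Real power: P = Re(S) = 0.4968 W.
Step 8 — Reactive power: Q = Im(S) = -2.455 VAR.
Step 9 — Apparent power: |S| = 2.505 VA.
Step 10 — Power factor: PF = P/|S| = 0.1983 (leading).

(a) P = 0.4968 W  (b) Q = -2.455 VAR  (c) S = 2.505 VA  (d) PF = 0.1983 (leading)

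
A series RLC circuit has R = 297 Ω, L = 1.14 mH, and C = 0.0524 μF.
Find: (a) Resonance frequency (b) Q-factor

Step 1 — Resonance condition Im(Z)=0 gives ω₀ = 1/√(LC).
Step 2 — ω₀ = 1/√(0.00114·5.24e-08) = 1.294e+05 rad/s.
Step 3 — f₀ = ω₀/(2π) = 2.059e+04 Hz.
Step 4 — Series Q: Q = ω₀L/R = 1.294e+05·0.00114/297 = 0.4966.

(a) f₀ = 2.059e+04 Hz  (b) Q = 0.4966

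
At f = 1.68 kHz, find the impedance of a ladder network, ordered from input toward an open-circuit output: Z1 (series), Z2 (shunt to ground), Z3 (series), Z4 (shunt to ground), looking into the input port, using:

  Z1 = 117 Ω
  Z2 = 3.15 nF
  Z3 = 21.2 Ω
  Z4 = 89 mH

Step 1 — Angular frequency: ω = 2π·f = 2π·1680 = 1.056e+04 rad/s.
Step 2 — Component impedances:
  Z1: Z = R = 117 Ω
  Z2: Z = 1/(jωC) = -j/(ω·C) = 0 - j3.007e+04 Ω
  Z3: Z = R = 21.2 Ω
  Z4: Z = jωL = j·1.056e+04·0.089 = 0 + j939.5 Ω
Step 3 — Ladder network (open output): work backward from the far end, alternating series and parallel combinations. Z_in = 139.6 + j969.7 Ω = 979.7∠81.8° Ω.

Z = 139.6 + j969.7 Ω = 979.7∠81.8° Ω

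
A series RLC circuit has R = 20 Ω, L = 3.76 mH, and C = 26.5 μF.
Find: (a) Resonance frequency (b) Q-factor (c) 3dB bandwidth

Step 1 — Resonance condition Im(Z)=0 gives ω₀ = 1/√(LC).
Step 2 — ω₀ = 1/√(0.00376·2.65e-05) = 3168 rad/s.
Step 3 — f₀ = ω₀/(2π) = 504.2 Hz.
Step 4 — Series Q: Q = ω₀L/R = 3168·0.00376/20 = 0.5956.
Step 5 — 3dB bandwidth: Δω = ω₀/Q = 5319 rad/s; BW = Δω/(2π) = 846.6 Hz.

(a) f₀ = 504.2 Hz  (b) Q = 0.5956  (c) BW = 846.6 Hz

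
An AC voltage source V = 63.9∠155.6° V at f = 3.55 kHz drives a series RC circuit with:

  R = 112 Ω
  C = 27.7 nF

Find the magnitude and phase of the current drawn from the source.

Step 1 — Angular frequency: ω = 2π·f = 2π·3550 = 2.231e+04 rad/s.
Step 2 — Component impedances:
  R: Z = R = 112 Ω
  C: Z = 1/(jωC) = -j/(ω·C) = 0 - j1618 Ω
Step 3 — Series combination: Z_total = R + C = 112 - j1618 Ω = 1622∠-86.0° Ω.
Step 4 — Source phasor: V = 63.9∠155.6° V = -58.19 + j26.4 V.
Step 5 — Ohm's law: I = V / Z_total = (-58.19 + j26.4) / (112 - j1618) = -0.01871 - j0.03466 A.
Step 6 — Convert to polar: |I| = 0.03939 A, ∠I = -118.4°.

I = 0.03939∠-118.4° A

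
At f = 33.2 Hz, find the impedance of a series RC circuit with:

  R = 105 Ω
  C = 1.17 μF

Step 1 — Angular frequency: ω = 2π·f = 2π·33.2 = 208.6 rad/s.
Step 2 — Component impedances:
  R: Z = R = 105 Ω
  C: Z = 1/(jωC) = -j/(ω·C) = 0 - j4097 Ω
Step 3 — Series combination: Z_total = R + C = 105 - j4097 Ω = 4099∠-88.5° Ω.

Z = 105 - j4097 Ω = 4099∠-88.5° Ω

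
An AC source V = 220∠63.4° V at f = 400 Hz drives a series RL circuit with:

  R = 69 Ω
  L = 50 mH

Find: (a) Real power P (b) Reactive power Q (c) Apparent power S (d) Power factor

Step 1 — Angular frequency: ω = 2π·f = 2π·400 = 2513 rad/s.
Step 2 — Component impedances:
  R: Z = R = 69 Ω
  L: Z = jωL = j·2513·0.05 = 0 + j125.7 Ω
Step 3 — Series combination: Z_total = R + L = 69 + j125.7 Ω = 143.4∠61.2° Ω.
Step 4 — Source phasor: V = 220∠63.4° V = 98.51 + j196.7 V.
Step 5 — Current: I = V / Z = 1.533 + j0.05812 A = 1.535∠2.2° A.
Step 6 — Complex power: S = V·I* = 162.5 + j295.9 VA.
Step 7 — Real power: P = Re(S) = 162.5 W.
Step 8 — Reactive power: Q = Im(S) = 295.9 VAR.
Step 9 — Apparent power: |S| = 337.6 VA.
Step 10 — Power factor: PF = P/|S| = 0.4813 (lagging).

(a) P = 162.5 W  (b) Q = 295.9 VAR  (c) S = 337.6 VA  (d) PF = 0.4813 (lagging)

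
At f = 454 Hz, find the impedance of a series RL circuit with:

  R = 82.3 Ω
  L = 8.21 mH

Step 1 — Angular frequency: ω = 2π·f = 2π·454 = 2853 rad/s.
Step 2 — Component impedances:
  R: Z = R = 82.3 Ω
  L: Z = jωL = j·2853·0.00821 = 0 + j23.42 Ω
Step 3 — Series combination: Z_total = R + L = 82.3 + j23.42 Ω = 85.57∠15.9° Ω.

Z = 82.3 + j23.42 Ω = 85.57∠15.9° Ω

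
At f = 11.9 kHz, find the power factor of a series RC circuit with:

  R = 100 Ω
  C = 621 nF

Step 1 — Angular frequency: ω = 2π·f = 2π·1.19e+04 = 7.477e+04 rad/s.
Step 2 — Component impedances:
  R: Z = R = 100 Ω
  C: Z = 1/(jωC) = -j/(ω·C) = 0 - j21.54 Ω
Step 3 — Series combination: Z_total = R + C = 100 - j21.54 Ω = 102.3∠-12.2° Ω.
Step 4 — Power factor: PF = cos(φ) = Re(Z)/|Z| = 100/102.29 = 0.9776.
Step 5 — Type: Im(Z) = -21.54 ⇒ leading (phase φ = -12.2°).

PF = 0.9776 (leading, φ = -12.2°)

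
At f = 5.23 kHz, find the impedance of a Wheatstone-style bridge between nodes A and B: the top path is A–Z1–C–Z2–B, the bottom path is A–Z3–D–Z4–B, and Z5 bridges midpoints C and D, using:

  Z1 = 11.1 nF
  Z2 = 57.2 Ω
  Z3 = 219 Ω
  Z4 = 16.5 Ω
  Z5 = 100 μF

Step 1 — Angular frequency: ω = 2π·f = 2π·5230 = 3.286e+04 rad/s.
Step 2 — Component impedances:
  Z1: Z = 1/(jωC) = -j/(ω·C) = 0 - j2742 Ω
  Z2: Z = R = 57.2 Ω
  Z3: Z = R = 219 Ω
  Z4: Z = R = 16.5 Ω
  Z5: Z = 1/(jωC) = -j/(ω·C) = 0 - j0.3043 Ω
Step 3 — Bridge requires nodal analysis (the Z5 bridge couples midpoints C and D, so the two paths cannot be reduced to a simple series/parallel combination). Setting node B to ground and injecting 1 A at node A, the 3-node admittance system at A, C, D solves to V_A = Z_AB = 230.4 - j17.4 Ω = 231.1∠-4.3° Ω.

Z = 230.4 - j17.4 Ω = 231.1∠-4.3° Ω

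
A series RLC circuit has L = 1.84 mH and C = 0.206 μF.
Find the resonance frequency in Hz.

Step 1 — Resonance condition Im(Z)=0 gives ω₀ = 1/√(LC).
Step 2 — ω₀ = 1/√(0.00184·2.06e-07) = 5.136e+04 rad/s.
Step 3 — f₀ = ω₀/(2π) = 8175 Hz.

f₀ = 8175 Hz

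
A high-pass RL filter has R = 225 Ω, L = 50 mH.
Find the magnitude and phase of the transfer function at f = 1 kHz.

Step 1 — Angular frequency: ω = 2π·1000 = 6283 rad/s.
Step 2 — Transfer function: H(jω) = jωL/(R + jωL).
Step 3 — Numerator jωL = j·314.2; denominator R + jωL = 225 + j314.2.
Step 4 — H = 0.661 + j0.4734.
Step 5 — Magnitude: |H| = 0.813 (-1.8 dB); phase: φ = 35.6°.

|H| = 0.813 (-1.8 dB), φ = 35.6°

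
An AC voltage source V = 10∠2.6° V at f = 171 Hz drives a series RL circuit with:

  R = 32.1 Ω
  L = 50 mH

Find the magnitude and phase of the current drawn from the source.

Step 1 — Angular frequency: ω = 2π·f = 2π·171 = 1074 rad/s.
Step 2 — Component impedances:
  R: Z = R = 32.1 Ω
  L: Z = jωL = j·1074·0.05 = 0 + j53.72 Ω
Step 3 — Series combination: Z_total = R + L = 32.1 + j53.72 Ω = 62.58∠59.1° Ω.
Step 4 — Source phasor: V = 10∠2.6° V = 9.99 + j0.4536 V.
Step 5 — Ohm's law: I = V / Z_total = (9.99 + j0.4536) / (32.1 + j53.72) = 0.0881 - j0.1333 A.
Step 6 — Convert to polar: |I| = 0.1598 A, ∠I = -56.5°.

I = 0.1598∠-56.5° A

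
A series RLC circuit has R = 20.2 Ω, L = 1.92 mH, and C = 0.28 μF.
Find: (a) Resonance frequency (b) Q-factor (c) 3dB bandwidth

Step 1 — Resonance: ω₀ = 1/√(LC) = 1/√(0.00192·2.8e-07) = 4.313e+04 rad/s.
Step 2 — f₀ = ω₀/(2π) = 6864 Hz.
Step 3 — Series Q: Q = ω₀L/R = 4.313e+04·0.00192/20.2 = 4.099.
Step 4 — Bandwidth: Δω = ω₀/Q = 1.052e+04 rad/s; BW = Δω/(2π) = 1674 Hz.

(a) f₀ = 6864 Hz  (b) Q = 4.099  (c) BW = 1674 Hz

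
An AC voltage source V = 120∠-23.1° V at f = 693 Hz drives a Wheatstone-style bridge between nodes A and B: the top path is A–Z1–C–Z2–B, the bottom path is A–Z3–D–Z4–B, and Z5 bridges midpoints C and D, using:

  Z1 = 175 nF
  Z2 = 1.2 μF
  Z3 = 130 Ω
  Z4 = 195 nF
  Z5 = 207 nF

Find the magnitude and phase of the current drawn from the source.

Step 1 — Angular frequency: ω = 2π·f = 2π·693 = 4354 rad/s.
Step 2 — Component impedances:
  Z1: Z = 1/(jωC) = -j/(ω·C) = 0 - j1312 Ω
  Z2: Z = 1/(jωC) = -j/(ω·C) = 0 - j191.4 Ω
  Z3: Z = R = 130 Ω
  Z4: Z = 1/(jωC) = -j/(ω·C) = 0 - j1178 Ω
  Z5: Z = 1/(jωC) = -j/(ω·C) = 0 - j1109 Ω
Step 3 — Bridge requires nodal analysis (the Z5 bridge couples midpoints C and D, so the two paths cannot be reduced to a simple series/parallel combination). Setting node B to ground and injecting 1 A at node A, the 3-node admittance system at A, C, D solves to V_A = Z_AB = 68.24 - j478.4 Ω = 483.2∠-81.9° Ω.
Step 4 — Source phasor: V = 120∠-23.1° V = 110.4 - j47.08 V.
Step 5 — Ohm's law: I = V / Z_total = (110.4 - j47.08) / (68.24 - j478.4) = 0.1287 + j0.2124 A.
Step 6 — Convert to polar: |I| = 0.2483 A, ∠I = 58.8°.

I = 0.2483∠58.8° A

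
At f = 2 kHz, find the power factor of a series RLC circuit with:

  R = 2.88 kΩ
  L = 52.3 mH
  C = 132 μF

Step 1 — Angular frequency: ω = 2π·f = 2π·2000 = 1.257e+04 rad/s.
Step 2 — Component impedances:
  R: Z = R = 2880 Ω
  L: Z = jωL = j·1.257e+04·0.0523 = 0 + j657.2 Ω
  C: Z = 1/(jωC) = -j/(ω·C) = 0 - j0.6029 Ω
Step 3 — Series combination: Z_total = R + L + C = 2880 + j656.6 Ω = 2954∠12.8° Ω.
Step 4 — Power factor: PF = cos(φ) = Re(Z)/|Z| = 2880/2953.9 = 0.975.
Step 5 — Type: Im(Z) = 656.6 ⇒ lagging (phase φ = 12.8°).

PF = 0.975 (lagging, φ = 12.8°)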